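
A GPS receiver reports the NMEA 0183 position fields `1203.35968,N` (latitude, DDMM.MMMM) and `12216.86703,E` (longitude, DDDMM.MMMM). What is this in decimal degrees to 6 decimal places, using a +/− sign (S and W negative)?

Latitude: split at 2 digits → 12° and 3.35968′; 12 + 3.35968/60 = 12.0559947
N → positive
Lon: split at 3 digits → 122° and 16.86703′; 122 + 16.86703/60 = 122.2811172
E ⇒ keep positive

12.055995, 122.281117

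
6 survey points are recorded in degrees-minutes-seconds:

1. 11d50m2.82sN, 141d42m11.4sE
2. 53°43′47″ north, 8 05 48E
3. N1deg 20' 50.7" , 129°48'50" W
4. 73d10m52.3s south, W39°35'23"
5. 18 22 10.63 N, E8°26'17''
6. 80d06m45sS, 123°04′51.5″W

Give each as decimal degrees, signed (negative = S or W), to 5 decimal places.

Point 1:
  φ: 11° + 50/60 + 2.82/3600 = 11 + 0.833333 + 0.000783 = 11.834117
  N ⇒ keep positive
  Lon: 141 + 42/60 + 11.4/3600 = 141.703167
  E → positive
Point 2:
  Latitude: 43′ + 47″ = 43.78333′; 53 + 43.78333/60 = 53.729722
  N ⇒ keep positive
  λ: 5′ + 48″ = 5.80000′; 8 + 5.80000/60 = 8.096667
  E ⇒ keep positive
Point 3:
  φ: 1 + 20/60 + 50.7/3600 = 1.347417
  N ⇒ keep positive
  λ: 129° + 48/60 + 50/3600 = 129 + 0.800000 + 0.013889 = 129.813889
  hemisphere W, so the sign is −
Point 4:
  Lat: 73° + 10/60 + 52.3/3600 = 73 + 0.166667 + 0.014528 = 73.181194
  S → negative
  Longitude: 39° + 35/60 + 23/3600 = 39 + 0.583333 + 0.006389 = 39.589722
  W ⇒ negate
Point 5:
  φ: 18° + 22/60 + 10.63/3600 = 18 + 0.366667 + 0.002953 = 18.369619
  N ⇒ keep positive
  Longitude: 8 + 26/60 + 17/3600 = 8.438056
  E ⇒ keep positive
Point 6:
  Latitude: 6′ + 45″ = 6.75000′; 80 + 6.75000/60 = 80.112500
  hemisphere S, so the sign is −
  λ: 4′ + 51.5″ = 4.85833′; 123 + 4.85833/60 = 123.080972
  W ⇒ negate

1. 11.83412, 141.70317
2. 53.72972, 8.09667
3. 1.34742, -129.81389
4. -73.18119, -39.58972
5. 18.36962, 8.43806
6. -80.11250, -123.08097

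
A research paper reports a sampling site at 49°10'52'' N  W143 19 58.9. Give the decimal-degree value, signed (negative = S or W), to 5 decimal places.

49.18111, -143.33303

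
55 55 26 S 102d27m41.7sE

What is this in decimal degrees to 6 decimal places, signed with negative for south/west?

-55.923889, 102.461583

Lat: 55 + 55/60 + 26/3600 = 55.9238889
S → negative
Lon: 102° + 27/60 + 41.7/3600 = 102 + 0.450000 + 0.011583 = 102.4615833
E ⇒ keep positive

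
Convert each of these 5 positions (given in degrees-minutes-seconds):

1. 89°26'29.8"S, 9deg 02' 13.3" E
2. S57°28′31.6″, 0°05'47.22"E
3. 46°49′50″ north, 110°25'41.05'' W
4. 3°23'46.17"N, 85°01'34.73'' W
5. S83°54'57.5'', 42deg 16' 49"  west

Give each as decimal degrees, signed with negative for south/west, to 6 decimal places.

1. -89.441611, 9.037028
2. -57.475444, 0.096450
3. 46.830556, -110.428069
4. 3.396158, -85.026314
5. -83.915972, -42.280278

Point 1:
  Latitude: 89° + 26/60 + 29.8/3600 = 89 + 0.433333 + 0.008278 = 89.4416111
  S ⇒ negate
  λ: 9° + 2/60 + 13.3/3600 = 9 + 0.033333 + 0.003694 = 9.0370278
  E → positive
Point 2:
  Latitude: 57° + 28/60 + 31.6/3600 = 57 + 0.466667 + 0.008778 = 57.4754444
  S → negative
  Lon: 5′ + 47.22″ = 5.78700′; 0 + 5.78700/60 = 0.0964500
  E → positive
Point 3:
  φ: 49′ + 50″ = 49.83333′; 46 + 49.83333/60 = 46.8305556
  N → positive
  Longitude: 110° + 25/60 + 41.05/3600 = 110 + 0.416667 + 0.011403 = 110.4280694
  W → negative
Point 4:
  Lat: 3 + 23/60 + 46.17/3600 = 3.3961583
  N ⇒ keep positive
  Longitude: 85° + 1/60 + 34.73/3600 = 85 + 0.016667 + 0.009647 = 85.0263139
  W ⇒ negate
Point 5:
  Latitude: 83 + 54/60 + 57.5/3600 = 83.9159722
  hemisphere S, so the sign is −
  λ: 42 + 16/60 + 49/3600 = 42.2802778
  hemisphere W, so the sign is −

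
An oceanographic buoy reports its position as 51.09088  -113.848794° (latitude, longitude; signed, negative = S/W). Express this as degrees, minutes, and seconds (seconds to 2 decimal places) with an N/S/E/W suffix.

φ: 0.090880° → 5.45280′; 0.45280 × 60 = 27.1680″
Longitude is negative → W; |value| = 113.848794
Longitude: whole degrees 113; 50.92764′ → 50′ and 55.6584″

51°05′27.17″ N, 113°50′55.66″ W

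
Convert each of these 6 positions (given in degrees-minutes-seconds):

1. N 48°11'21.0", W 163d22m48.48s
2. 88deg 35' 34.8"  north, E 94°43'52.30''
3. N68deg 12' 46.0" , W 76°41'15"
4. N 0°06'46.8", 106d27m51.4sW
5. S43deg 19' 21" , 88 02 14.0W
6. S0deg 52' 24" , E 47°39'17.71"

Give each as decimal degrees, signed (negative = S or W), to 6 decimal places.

Point 1:
  Latitude: 11′ + 21″ = 11.35000′; 48 + 11.35000/60 = 48.1891667
  N → positive
  Longitude: 163 + 22/60 + 48.48/3600 = 163.3801333
  W ⇒ negate
Point 2:
  Lat: 88 + 35/60 + 34.8/3600 = 88.5930000
  N → positive
  Longitude: 94° + 43/60 + 52.3/3600 = 94 + 0.716667 + 0.014528 = 94.7311944
  E ⇒ keep positive
Point 3:
  Lat: 12′ + 46″ = 12.76667′; 68 + 12.76667/60 = 68.2127778
  N ⇒ keep positive
  Longitude: 41′ + 15″ = 41.25000′; 76 + 41.25000/60 = 76.6875000
  W ⇒ negate
Point 4:
  Lat: 0° + 6/60 + 46.8/3600 = 0 + 0.100000 + 0.013000 = 0.1130000
  N ⇒ keep positive
  λ: 27′ + 51.4″ = 27.85667′; 106 + 27.85667/60 = 106.4642778
  W ⇒ negate
Point 5:
  Lat: 19′ + 21″ = 19.35000′; 43 + 19.35000/60 = 43.3225000
  hemisphere S, so the sign is −
  λ: 2′ + 14″ = 2.23333′; 88 + 2.23333/60 = 88.0372222
  W ⇒ negate
Point 6:
  φ: 0 + 52/60 + 24/3600 = 0.8733333
  hemisphere S, so the sign is −
  Lon: 47 + 39/60 + 17.71/3600 = 47.6549194
  E → positive

1. 48.189167, -163.380133
2. 88.593000, 94.731194
3. 68.212778, -76.687500
4. 0.113000, -106.464278
5. -43.322500, -88.037222
6. -0.873333, 47.654919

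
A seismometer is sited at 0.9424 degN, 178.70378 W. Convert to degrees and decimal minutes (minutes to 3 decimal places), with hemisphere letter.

0° 56.544′ N, 178° 42.227′ W

Latitude: minutes = (0.942400 − 0) × 60 = 56.54400
λ: minutes = (178.703780 − 178) × 60 = 42.22680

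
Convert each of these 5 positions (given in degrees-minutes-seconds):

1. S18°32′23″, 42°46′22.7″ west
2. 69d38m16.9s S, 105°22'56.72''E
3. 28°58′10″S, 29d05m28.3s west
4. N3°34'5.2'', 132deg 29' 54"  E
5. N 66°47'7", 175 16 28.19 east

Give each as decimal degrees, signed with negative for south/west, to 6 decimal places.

1. -18.539722, -42.772972
2. -69.638028, 105.382422
3. -28.969444, -29.091194
4. 3.568111, 132.498333
5. 66.785278, 175.274497

Point 1:
  Latitude: 32′ + 23″ = 32.38333′; 18 + 32.38333/60 = 18.5397222
  S ⇒ negate
  Lon: 42 + 46/60 + 22.7/3600 = 42.7729722
  hemisphere W, so the sign is −
Point 2:
  Latitude: 38′ + 16.9″ = 38.28167′; 69 + 38.28167/60 = 69.6380278
  hemisphere S, so the sign is −
  λ: 105 + 22/60 + 56.72/3600 = 105.3824222
  E → positive
Point 3:
  φ: 28° + 58/60 + 10/3600 = 28 + 0.966667 + 0.002778 = 28.9694444
  S ⇒ negate
  λ: 29° + 5/60 + 28.3/3600 = 29 + 0.083333 + 0.007861 = 29.0911944
  W ⇒ negate
Point 4:
  φ: 3° + 34/60 + 5.2/3600 = 3 + 0.566667 + 0.001444 = 3.5681111
  N → positive
  λ: 132° + 29/60 + 54/3600 = 132 + 0.483333 + 0.015000 = 132.4983333
  E ⇒ keep positive
Point 5:
  Lat: 66° + 47/60 + 7/3600 = 66 + 0.783333 + 0.001944 = 66.7852778
  N ⇒ keep positive
  Longitude: 16′ + 28.19″ = 16.46983′; 175 + 16.46983/60 = 175.2744972
  E → positive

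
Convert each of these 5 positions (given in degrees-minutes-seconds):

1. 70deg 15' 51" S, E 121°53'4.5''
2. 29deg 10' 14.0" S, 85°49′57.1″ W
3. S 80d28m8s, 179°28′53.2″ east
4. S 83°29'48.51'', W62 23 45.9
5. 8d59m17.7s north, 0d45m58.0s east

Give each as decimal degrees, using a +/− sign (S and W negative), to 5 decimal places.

1. -70.26417, 121.88458
2. -29.17056, -85.83253
3. -80.46889, 179.48144
4. -83.49681, -62.39608
5. 8.98825, 0.76611

Point 1:
  Lat: 15′ + 51″ = 15.85000′; 70 + 15.85000/60 = 70.264167
  S → negative
  λ: 53′ + 4.5″ = 53.07500′; 121 + 53.07500/60 = 121.884583
  E ⇒ keep positive
Point 2:
  φ: 29° + 10/60 + 14/3600 = 29 + 0.166667 + 0.003889 = 29.170556
  S ⇒ negate
  λ: 85 + 49/60 + 57.1/3600 = 85.832528
  W → negative
Point 3:
  φ: 80 + 28/60 + 8/3600 = 80.468889
  S ⇒ negate
  Lon: 179 + 28/60 + 53.2/3600 = 179.481444
  E → positive
Point 4:
  Lat: 83° + 29/60 + 48.51/3600 = 83 + 0.483333 + 0.013475 = 83.496808
  hemisphere S, so the sign is −
  Longitude: 23′ + 45.9″ = 23.76500′; 62 + 23.76500/60 = 62.396083
  W ⇒ negate
Point 5:
  φ: 8 + 59/60 + 17.7/3600 = 8.988250
  N ⇒ keep positive
  Longitude: 0° + 45/60 + 58/3600 = 0 + 0.750000 + 0.016111 = 0.766111
  E ⇒ keep positive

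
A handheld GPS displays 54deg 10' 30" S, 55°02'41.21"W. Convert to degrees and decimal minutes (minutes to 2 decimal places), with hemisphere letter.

φ: seconds/60 = 0.50000; minutes = 10 + 0.50000 = 10.5000
λ: 2 + 41.21/60 = 2.6868′

54° 10.50′ S, 55° 2.69′ W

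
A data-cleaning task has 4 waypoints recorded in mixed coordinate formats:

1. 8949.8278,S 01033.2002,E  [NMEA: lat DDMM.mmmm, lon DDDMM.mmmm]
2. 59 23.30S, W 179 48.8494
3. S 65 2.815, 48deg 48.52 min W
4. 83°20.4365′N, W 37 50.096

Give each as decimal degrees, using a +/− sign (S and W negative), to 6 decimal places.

1. -89.830463, 10.553337
2. -59.388333, -179.814157
3. -65.046917, -48.808667
4. 83.340608, -37.834933

Point 1:
  φ: split at 2 digits → 89° and 49.8278′; 89 + 49.8278/60 = 89.8304633
  S ⇒ negate
  Lon: degrees = first 3 digits = 10, minutes = 33.2002; 10 + 33.2002/60 = 10.5533367
  E → positive
Point 2:
  φ: 59 + 23.3/60 = 59.3883333
  S → negative
  Lon: 48.8494′ = 0.814157°; total 179.8141567
  W ⇒ negate
Point 3:
  Latitude: 2.815′ = 0.046917°; total 65.0469167
  S → negative
  λ: 48.52′ = 0.808667°; total 48.8086667
  W ⇒ negate
Point 4:
  φ: 20.4365′ = 0.340608°; total 83.3406083
  N ⇒ keep positive
  Lon: 37 + 50.096/60 = 37.8349333
  W → negative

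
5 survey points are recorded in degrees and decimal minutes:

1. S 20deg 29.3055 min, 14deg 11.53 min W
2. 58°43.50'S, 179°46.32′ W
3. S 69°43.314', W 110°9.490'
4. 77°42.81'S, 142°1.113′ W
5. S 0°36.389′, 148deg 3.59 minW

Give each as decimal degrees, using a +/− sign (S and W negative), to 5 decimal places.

1. -20.48843, -14.19217
2. -58.72500, -179.77200
3. -69.72190, -110.15817
4. -77.71350, -142.01855
5. -0.60648, -148.05983

Point 1:
  Lat: 29.3055′ = 0.488425°; total 20.488425
  S ⇒ negate
  λ: 11.53′ = 0.192167°; total 14.192167
  W → negative
Point 2:
  Lat: 58 + 43.5/60 = 58.725000
  S → negative
  Lon: 46.32′ = 0.772000°; total 179.772000
  W ⇒ negate
Point 3:
  φ: 43.314′ = 0.721900°; total 69.721900
  hemisphere S, so the sign is −
  Lon: 9.49′ = 0.158167°; total 110.158167
  W ⇒ negate
Point 4:
  Lat: 77 + 42.81/60 = 77.713500
  hemisphere S, so the sign is −
  Lon: 142 + 1.113/60 = 142.018550
  W → negative
Point 5:
  Latitude: 36.389′ = 0.606483°; total 0.606483
  S ⇒ negate
  Longitude: 148 + 3.59/60 = 148.059833
  W → negative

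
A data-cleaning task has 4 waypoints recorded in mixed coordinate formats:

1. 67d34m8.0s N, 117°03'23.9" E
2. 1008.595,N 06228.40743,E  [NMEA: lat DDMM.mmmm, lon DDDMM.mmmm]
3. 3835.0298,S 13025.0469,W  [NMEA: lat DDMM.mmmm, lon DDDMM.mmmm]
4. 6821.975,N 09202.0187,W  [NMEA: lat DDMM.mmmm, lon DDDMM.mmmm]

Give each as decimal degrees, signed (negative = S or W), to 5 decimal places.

Point 1:
  Latitude: 34′ + 8″ = 34.13333′; 67 + 34.13333/60 = 67.568889
  N ⇒ keep positive
  λ: 117 + 3/60 + 23.9/3600 = 117.056639
  E → positive
Point 2:
  φ: split at 2 digits → 10° and 8.595′; 10 + 8.595/60 = 10.143250
  N → positive
  Lon: degrees = first 3 digits = 62, minutes = 28.40743; 62 + 28.40743/60 = 62.473457
  E ⇒ keep positive
Point 3:
  Lat: degrees = first 2 digits = 38, minutes = 35.0298; 38 + 35.0298/60 = 38.583830
  S ⇒ negate
  λ: degrees = first 3 digits = 130, minutes = 25.0469; 130 + 25.0469/60 = 130.417448
  W → negative
Point 4:
  Lat: split at 2 digits → 68° and 21.975′; 68 + 21.975/60 = 68.366250
  N → positive
  Longitude: degrees = first 3 digits = 92, minutes = 2.0187; 92 + 2.0187/60 = 92.033645
  W ⇒ negate

1. 67.56889, 117.05664
2. 10.14325, 62.47346
3. -38.58383, -130.41745
4. 68.36625, -92.03365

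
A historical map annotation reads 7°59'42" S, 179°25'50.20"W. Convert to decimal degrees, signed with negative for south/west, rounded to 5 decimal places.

Latitude: 7° + 59/60 + 42/3600 = 7 + 0.983333 + 0.011667 = 7.995000
hemisphere S, so the sign is −
Lon: 179 + 25/60 + 50.2/3600 = 179.430611
W → negative

-7.99500, -179.43061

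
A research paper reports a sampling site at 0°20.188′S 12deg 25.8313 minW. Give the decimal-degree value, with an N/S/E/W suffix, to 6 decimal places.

0.336467° S, 12.430522° W

Latitude: 0 + 20.188/60 = 0.3364667
Lon: 12 + 25.8313/60 = 12.4305217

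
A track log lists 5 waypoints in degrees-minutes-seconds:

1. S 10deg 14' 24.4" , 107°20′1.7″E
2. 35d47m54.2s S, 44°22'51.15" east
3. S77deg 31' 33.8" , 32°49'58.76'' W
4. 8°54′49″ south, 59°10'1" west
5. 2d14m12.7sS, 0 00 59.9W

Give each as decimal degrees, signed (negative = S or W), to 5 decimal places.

Point 1:
  φ: 10° + 14/60 + 24.4/3600 = 10 + 0.233333 + 0.006778 = 10.240111
  S → negative
  λ: 107 + 20/60 + 1.7/3600 = 107.333806
  E ⇒ keep positive
Point 2:
  φ: 47′ + 54.2″ = 47.90333′; 35 + 47.90333/60 = 35.798389
  S ⇒ negate
  Longitude: 44° + 22/60 + 51.15/3600 = 44 + 0.366667 + 0.014208 = 44.380875
  E → positive
Point 3:
  Latitude: 31′ + 33.8″ = 31.56333′; 77 + 31.56333/60 = 77.526056
  S → negative
  Longitude: 32° + 49/60 + 58.76/3600 = 32 + 0.816667 + 0.016322 = 32.832989
  W ⇒ negate
Point 4:
  Latitude: 8° + 54/60 + 49/3600 = 8 + 0.900000 + 0.013611 = 8.913611
  S ⇒ negate
  λ: 10′ + 1″ = 10.01667′; 59 + 10.01667/60 = 59.166944
  W ⇒ negate
Point 5:
  φ: 2° + 14/60 + 12.7/3600 = 2 + 0.233333 + 0.003528 = 2.236861
  S → negative
  λ: 0′ + 59.9″ = 0.99833′; 0 + 0.99833/60 = 0.016639
  W → negative

1. -10.24011, 107.33381
2. -35.79839, 44.38088
3. -77.52606, -32.83299
4. -8.91361, -59.16694
5. -2.23686, -0.01664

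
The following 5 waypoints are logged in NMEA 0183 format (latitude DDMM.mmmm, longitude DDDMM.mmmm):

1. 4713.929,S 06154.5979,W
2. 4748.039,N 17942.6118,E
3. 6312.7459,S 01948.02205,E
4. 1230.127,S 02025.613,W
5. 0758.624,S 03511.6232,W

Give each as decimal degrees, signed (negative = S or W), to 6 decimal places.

Point 1:
  Lat: split at 2 digits → 47° and 13.929′; 47 + 13.929/60 = 47.2321500
  S ⇒ negate
  Longitude: degrees = first 3 digits = 61, minutes = 54.5979; 61 + 54.5979/60 = 61.9099650
  W ⇒ negate
Point 2:
  Latitude: split at 2 digits → 47° and 48.039′; 47 + 48.039/60 = 47.8006500
  N ⇒ keep positive
  λ: split at 3 digits → 179° and 42.6118′; 179 + 42.6118/60 = 179.7101967
  E → positive
Point 3:
  φ: degrees = first 2 digits = 63, minutes = 12.7459; 63 + 12.7459/60 = 63.2124317
  S → negative
  λ: split at 3 digits → 019° and 48.02205′; 19 + 48.02205/60 = 19.8003675
  E ⇒ keep positive
Point 4:
  Latitude: split at 2 digits → 12° and 30.127′; 12 + 30.127/60 = 12.5021167
  hemisphere S, so the sign is −
  Longitude: degrees = first 3 digits = 20, minutes = 25.613; 20 + 25.613/60 = 20.4268833
  W → negative
Point 5:
  Lat: degrees = first 2 digits = 7, minutes = 58.624; 7 + 58.624/60 = 7.9770667
  S ⇒ negate
  λ: split at 3 digits → 035° and 11.6232′; 35 + 11.6232/60 = 35.1937200
  W ⇒ negate

1. -47.232150, -61.909965
2. 47.800650, 179.710197
3. -63.212432, 19.800368
4. -12.502117, -20.426883
5. -7.977067, -35.193720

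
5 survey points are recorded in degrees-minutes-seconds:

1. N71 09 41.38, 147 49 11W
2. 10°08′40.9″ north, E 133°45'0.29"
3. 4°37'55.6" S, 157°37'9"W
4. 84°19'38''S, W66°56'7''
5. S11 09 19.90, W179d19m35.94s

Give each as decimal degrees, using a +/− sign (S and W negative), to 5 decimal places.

1. 71.16149, -147.81972
2. 10.14469, 133.75008
3. -4.63211, -157.61917
4. -84.32722, -66.93528
5. -11.15553, -179.32665

Point 1:
  Latitude: 71 + 9/60 + 41.38/3600 = 71.161494
  N → positive
  Lon: 147° + 49/60 + 11/3600 = 147 + 0.816667 + 0.003056 = 147.819722
  W → negative
Point 2:
  Lat: 10 + 8/60 + 40.9/3600 = 10.144694
  N ⇒ keep positive
  λ: 45′ + 0.29″ = 45.00483′; 133 + 45.00483/60 = 133.750081
  E → positive
Point 3:
  Lat: 37′ + 55.6″ = 37.92667′; 4 + 37.92667/60 = 4.632111
  hemisphere S, so the sign is −
  Lon: 157° + 37/60 + 9/3600 = 157 + 0.616667 + 0.002500 = 157.619167
  W ⇒ negate
Point 4:
  Latitude: 84° + 19/60 + 38/3600 = 84 + 0.316667 + 0.010556 = 84.327222
  S ⇒ negate
  Lon: 66° + 56/60 + 7/3600 = 66 + 0.933333 + 0.001944 = 66.935278
  W ⇒ negate
Point 5:
  Latitude: 11 + 9/60 + 19.9/3600 = 11.155528
  hemisphere S, so the sign is −
  Lon: 179 + 19/60 + 35.94/3600 = 179.326650
  W ⇒ negate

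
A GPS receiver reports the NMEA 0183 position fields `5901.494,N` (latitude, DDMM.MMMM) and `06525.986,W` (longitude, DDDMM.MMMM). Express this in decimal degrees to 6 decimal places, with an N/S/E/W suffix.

Lat: split at 2 digits → 59° and 1.494′; 59 + 1.494/60 = 59.0249000
λ: split at 3 digits → 065° and 25.986′; 65 + 25.986/60 = 65.4331000

59.024900° N, 65.433100° W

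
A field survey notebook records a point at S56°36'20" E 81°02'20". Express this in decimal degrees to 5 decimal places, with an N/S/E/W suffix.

56.60556° S, 81.03889° E

Lat: 36′ + 20″ = 36.33333′; 56 + 36.33333/60 = 56.605556
Longitude: 2′ + 20″ = 2.33333′; 81 + 2.33333/60 = 81.038889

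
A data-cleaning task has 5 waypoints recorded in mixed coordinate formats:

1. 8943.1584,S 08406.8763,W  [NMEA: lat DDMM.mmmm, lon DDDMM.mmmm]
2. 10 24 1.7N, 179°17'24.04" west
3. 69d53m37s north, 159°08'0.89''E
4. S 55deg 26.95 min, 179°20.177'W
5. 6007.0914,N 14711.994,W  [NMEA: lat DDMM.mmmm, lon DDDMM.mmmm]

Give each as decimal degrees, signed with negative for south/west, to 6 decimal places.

Point 1:
  Latitude: degrees = first 2 digits = 89, minutes = 43.1584; 89 + 43.1584/60 = 89.7193067
  hemisphere S, so the sign is −
  Lon: split at 3 digits → 084° and 6.8763′; 84 + 6.8763/60 = 84.1146050
  hemisphere W, so the sign is −
Point 2:
  Lat: 24′ + 1.7″ = 24.02833′; 10 + 24.02833/60 = 10.4004722
  N ⇒ keep positive
  λ: 17′ + 24.04″ = 17.40067′; 179 + 17.40067/60 = 179.2900111
  W ⇒ negate
Point 3:
  Lat: 53′ + 37″ = 53.61667′; 69 + 53.61667/60 = 69.8936111
  N → positive
  Lon: 8′ + 0.89″ = 8.01483′; 159 + 8.01483/60 = 159.1335806
  E ⇒ keep positive
Point 4:
  Lat: 26.95′ = 0.449167°; total 55.4491667
  S ⇒ negate
  Longitude: 179 + 20.177/60 = 179.3362833
  W → negative
Point 5:
  Latitude: split at 2 digits → 60° and 7.0914′; 60 + 7.0914/60 = 60.1181900
  N → positive
  λ: split at 3 digits → 147° and 11.994′; 147 + 11.994/60 = 147.1999000
  W ⇒ negate

1. -89.719307, -84.114605
2. 10.400472, -179.290011
3. 69.893611, 159.133581
4. -55.449167, -179.336283
5. 60.118190, -147.199900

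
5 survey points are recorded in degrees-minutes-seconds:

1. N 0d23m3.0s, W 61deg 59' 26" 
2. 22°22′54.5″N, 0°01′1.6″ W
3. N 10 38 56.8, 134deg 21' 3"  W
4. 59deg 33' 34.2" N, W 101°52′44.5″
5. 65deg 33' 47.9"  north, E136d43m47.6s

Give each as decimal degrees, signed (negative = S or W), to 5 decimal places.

Point 1:
  φ: 0 + 23/60 + 3/3600 = 0.384167
  N → positive
  λ: 61° + 59/60 + 26/3600 = 61 + 0.983333 + 0.007222 = 61.990556
  W → negative
Point 2:
  Lat: 22′ + 54.5″ = 22.90833′; 22 + 22.90833/60 = 22.381806
  N → positive
  λ: 0 + 1/60 + 1.6/3600 = 0.017111
  W → negative
Point 3:
  φ: 38′ + 56.8″ = 38.94667′; 10 + 38.94667/60 = 10.649111
  N → positive
  Longitude: 134° + 21/60 + 3/3600 = 134 + 0.350000 + 0.000833 = 134.350833
  hemisphere W, so the sign is −
Point 4:
  φ: 59 + 33/60 + 34.2/3600 = 59.559500
  N ⇒ keep positive
  λ: 52′ + 44.5″ = 52.74167′; 101 + 52.74167/60 = 101.879028
  W → negative
Point 5:
  Latitude: 65° + 33/60 + 47.9/3600 = 65 + 0.550000 + 0.013306 = 65.563306
  N → positive
  λ: 136° + 43/60 + 47.6/3600 = 136 + 0.716667 + 0.013222 = 136.729889
  E ⇒ keep positive

1. 0.38417, -61.99056
2. 22.38181, -0.01711
3. 10.64911, -134.35083
4. 59.55950, -101.87903
5. 65.56331, 136.72989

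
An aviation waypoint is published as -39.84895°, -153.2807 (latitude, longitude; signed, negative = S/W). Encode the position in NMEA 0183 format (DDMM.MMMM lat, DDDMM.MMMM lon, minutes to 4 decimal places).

Latitude is negative → S; |value| = 39.848950
φ: 39° + 0.848950 × 60 = 39° 50.937000′
Longitude is negative → W; |value| = 153.280700
Longitude: 153° + 0.280700 × 60 = 153° 16.842000′

3950.9370,S / 15316.8420,W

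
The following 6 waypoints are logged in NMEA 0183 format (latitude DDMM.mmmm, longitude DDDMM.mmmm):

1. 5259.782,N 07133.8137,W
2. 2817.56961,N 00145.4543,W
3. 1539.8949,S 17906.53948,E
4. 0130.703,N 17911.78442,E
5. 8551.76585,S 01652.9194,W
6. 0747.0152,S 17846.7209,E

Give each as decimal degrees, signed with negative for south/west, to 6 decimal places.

1. 52.996367, -71.563562
2. 28.292827, -1.757572
3. -15.664915, 179.108991
4. 1.511717, 179.196407
5. -85.862764, -16.881990
6. -7.783587, 178.778682

Point 1:
  Lat: split at 2 digits → 52° and 59.782′; 52 + 59.782/60 = 52.9963667
  N ⇒ keep positive
  Lon: split at 3 digits → 071° and 33.8137′; 71 + 33.8137/60 = 71.5635617
  W ⇒ negate
Point 2:
  Lat: degrees = first 2 digits = 28, minutes = 17.56961; 28 + 17.56961/60 = 28.2928268
  N ⇒ keep positive
  λ: split at 3 digits → 001° and 45.4543′; 1 + 45.4543/60 = 1.7575717
  W → negative
Point 3:
  Latitude: split at 2 digits → 15° and 39.8949′; 15 + 39.8949/60 = 15.6649150
  S → negative
  Lon: split at 3 digits → 179° and 6.53948′; 179 + 6.53948/60 = 179.1089913
  E ⇒ keep positive
Point 4:
  Latitude: degrees = first 2 digits = 1, minutes = 30.703; 1 + 30.703/60 = 1.5117167
  N ⇒ keep positive
  Lon: degrees = first 3 digits = 179, minutes = 11.78442; 179 + 11.78442/60 = 179.1964070
  E ⇒ keep positive
Point 5:
  Lat: split at 2 digits → 85° and 51.76585′; 85 + 51.76585/60 = 85.8627642
  hemisphere S, so the sign is −
  Longitude: split at 3 digits → 016° and 52.9194′; 16 + 52.9194/60 = 16.8819900
  W → negative
Point 6:
  Lat: degrees = first 2 digits = 7, minutes = 47.0152; 7 + 47.0152/60 = 7.7835867
  S ⇒ negate
  Longitude: split at 3 digits → 178° and 46.7209′; 178 + 46.7209/60 = 178.7786817
  E → positive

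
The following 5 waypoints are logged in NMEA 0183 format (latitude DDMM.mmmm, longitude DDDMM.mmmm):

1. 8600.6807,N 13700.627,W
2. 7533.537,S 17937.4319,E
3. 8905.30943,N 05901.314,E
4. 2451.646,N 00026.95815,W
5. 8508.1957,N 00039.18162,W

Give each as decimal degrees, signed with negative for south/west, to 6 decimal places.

1. 86.011345, -137.010450
2. -75.558950, 179.623865
3. 89.088491, 59.021900
4. 24.860767, -0.449303
5. 85.136595, -0.653027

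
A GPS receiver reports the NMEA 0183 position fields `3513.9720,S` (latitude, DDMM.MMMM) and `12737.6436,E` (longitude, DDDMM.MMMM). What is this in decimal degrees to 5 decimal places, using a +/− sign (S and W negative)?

φ: split at 2 digits → 35° and 13.972′; 35 + 13.972/60 = 35.232867
hemisphere S, so the sign is −
λ: split at 3 digits → 127° and 37.6436′; 127 + 37.6436/60 = 127.627393
E → positive

-35.23287, 127.62739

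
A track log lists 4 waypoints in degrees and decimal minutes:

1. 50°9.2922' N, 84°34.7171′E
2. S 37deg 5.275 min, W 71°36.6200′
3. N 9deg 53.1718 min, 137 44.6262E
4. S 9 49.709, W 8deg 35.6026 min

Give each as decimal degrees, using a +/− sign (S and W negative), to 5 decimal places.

1. 50.15487, 84.57862
2. -37.08792, -71.61033
3. 9.88620, 137.74377
4. -9.82848, -8.59338

Point 1:
  Lat: 9.2922′ = 0.154870°; total 50.154870
  N → positive
  Lon: 84 + 34.7171/60 = 84.578618
  E → positive
Point 2:
  Lat: 5.275′ = 0.087917°; total 37.087917
  hemisphere S, so the sign is −
  Lon: 36.62′ = 0.610333°; total 71.610333
  W → negative
Point 3:
  φ: 9 + 53.1718/60 = 9.886197
  N → positive
  Lon: 137 + 44.6262/60 = 137.743770
  E → positive
Point 4:
  Lat: 49.709′ = 0.828483°; total 9.828483
  S → negative
  λ: 8 + 35.6026/60 = 8.593377
  W → negative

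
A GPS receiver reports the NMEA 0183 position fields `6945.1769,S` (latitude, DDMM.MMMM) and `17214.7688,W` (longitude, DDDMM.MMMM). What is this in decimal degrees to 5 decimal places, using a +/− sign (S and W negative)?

-69.75295, -172.24615

Lat: split at 2 digits → 69° and 45.1769′; 69 + 45.1769/60 = 69.752948
hemisphere S, so the sign is −
Longitude: degrees = first 3 digits = 172, minutes = 14.7688; 172 + 14.7688/60 = 172.246147
W ⇒ negate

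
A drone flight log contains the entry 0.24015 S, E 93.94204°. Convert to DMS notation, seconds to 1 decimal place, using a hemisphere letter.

0°14′24.5″ S, 93°56′31.3″ E

φ: whole degrees 0; 14.40900′ → 14′ and 24.540″
Lon: 0.942040° → 56.52240′; 0.52240 × 60 = 31.344″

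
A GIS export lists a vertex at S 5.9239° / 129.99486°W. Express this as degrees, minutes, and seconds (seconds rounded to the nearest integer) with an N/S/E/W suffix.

5°55′26″ S, 129°59′41″ W

φ: whole degrees 5; 55.43400′ → 55′ and 26.04″
λ: 0.994860° → 59.69160′; 0.69160 × 60 = 41.50″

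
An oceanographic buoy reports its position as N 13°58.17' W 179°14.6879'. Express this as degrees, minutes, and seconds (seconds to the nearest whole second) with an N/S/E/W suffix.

Latitude: fractional minutes 0.17000 × 60 = 10.20″
Longitude: fractional minutes 0.68790 × 60 = 41.27″

13°58′10″ N, 179°14′41″ W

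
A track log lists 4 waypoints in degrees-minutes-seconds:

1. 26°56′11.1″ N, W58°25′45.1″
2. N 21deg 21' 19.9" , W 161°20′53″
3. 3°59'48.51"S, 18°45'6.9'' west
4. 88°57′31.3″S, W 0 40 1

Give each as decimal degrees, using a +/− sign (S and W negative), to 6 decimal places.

1. 26.936417, -58.429194
2. 21.355528, -161.348056
3. -3.996808, -18.751917
4. -88.958694, -0.666944

Point 1:
  φ: 26 + 56/60 + 11.1/3600 = 26.9364167
  N → positive
  Lon: 58° + 25/60 + 45.1/3600 = 58 + 0.416667 + 0.012528 = 58.4291944
  W → negative
Point 2:
  φ: 21° + 21/60 + 19.9/3600 = 21 + 0.350000 + 0.005528 = 21.3555278
  N → positive
  Lon: 161 + 20/60 + 53/3600 = 161.3480556
  hemisphere W, so the sign is −
Point 3:
  Latitude: 3° + 59/60 + 48.51/3600 = 3 + 0.983333 + 0.013475 = 3.9968083
  S → negative
  Lon: 18 + 45/60 + 6.9/3600 = 18.7519167
  W ⇒ negate
Point 4:
  Lat: 88° + 57/60 + 31.3/3600 = 88 + 0.950000 + 0.008694 = 88.9586944
  hemisphere S, so the sign is −
  Longitude: 40′ + 1″ = 40.01667′; 0 + 40.01667/60 = 0.6669444
  W → negative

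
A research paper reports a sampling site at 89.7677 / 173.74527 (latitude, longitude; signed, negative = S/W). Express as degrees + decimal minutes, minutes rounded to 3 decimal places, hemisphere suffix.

Latitude: minutes = (89.767700 − 89) × 60 = 46.06200
Lon: 173° + 0.745270 × 60 = 173° 44.71620′

89° 46.062′ N, 173° 44.716′ E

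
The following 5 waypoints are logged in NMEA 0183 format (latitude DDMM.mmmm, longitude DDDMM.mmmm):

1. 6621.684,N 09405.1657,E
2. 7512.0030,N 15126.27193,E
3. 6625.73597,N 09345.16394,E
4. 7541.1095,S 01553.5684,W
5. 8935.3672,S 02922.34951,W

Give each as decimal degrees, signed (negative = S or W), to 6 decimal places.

1. 66.361400, 94.086095
2. 75.200050, 151.437866
3. 66.428933, 93.752732
4. -75.685158, -15.892807
5. -89.589453, -29.372492

Point 1:
  φ: degrees = first 2 digits = 66, minutes = 21.684; 66 + 21.684/60 = 66.3614000
  N ⇒ keep positive
  λ: split at 3 digits → 094° and 5.1657′; 94 + 5.1657/60 = 94.0860950
  E → positive
Point 2:
  Lat: split at 2 digits → 75° and 12.003′; 75 + 12.003/60 = 75.2000500
  N → positive
  Lon: split at 3 digits → 151° and 26.27193′; 151 + 26.27193/60 = 151.4378655
  E ⇒ keep positive
Point 3:
  φ: split at 2 digits → 66° and 25.73597′; 66 + 25.73597/60 = 66.4289328
  N → positive
  Lon: degrees = first 3 digits = 93, minutes = 45.16394; 93 + 45.16394/60 = 93.7527323
  E ⇒ keep positive
Point 4:
  Latitude: split at 2 digits → 75° and 41.1095′; 75 + 41.1095/60 = 75.6851583
  S → negative
  λ: degrees = first 3 digits = 15, minutes = 53.5684; 15 + 53.5684/60 = 15.8928067
  W → negative
Point 5:
  Latitude: degrees = first 2 digits = 89, minutes = 35.3672; 89 + 35.3672/60 = 89.5894533
  hemisphere S, so the sign is −
  λ: split at 3 digits → 029° and 22.34951′; 29 + 22.34951/60 = 29.3724918
  W ⇒ negate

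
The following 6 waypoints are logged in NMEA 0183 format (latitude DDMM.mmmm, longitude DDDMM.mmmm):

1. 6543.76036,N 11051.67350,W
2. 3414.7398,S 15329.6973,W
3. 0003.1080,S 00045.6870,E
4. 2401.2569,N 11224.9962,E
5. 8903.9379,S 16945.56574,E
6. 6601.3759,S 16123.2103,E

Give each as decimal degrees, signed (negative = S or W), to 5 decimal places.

1. 65.72934, -110.86123
2. -34.24566, -153.49496
3. -0.05180, 0.76145
4. 24.02095, 112.41660
5. -89.06563, 169.75943
6. -66.02293, 161.38684

Point 1:
  Latitude: split at 2 digits → 65° and 43.76036′; 65 + 43.76036/60 = 65.729339
  N → positive
  Longitude: degrees = first 3 digits = 110, minutes = 51.6735; 110 + 51.6735/60 = 110.861225
  W → negative
Point 2:
  Latitude: degrees = first 2 digits = 34, minutes = 14.7398; 34 + 14.7398/60 = 34.245663
  hemisphere S, so the sign is −
  Longitude: degrees = first 3 digits = 153, minutes = 29.6973; 153 + 29.6973/60 = 153.494955
  W → negative
Point 3:
  Lat: split at 2 digits → 00° and 3.108′; 0 + 3.108/60 = 0.051800
  hemisphere S, so the sign is −
  Longitude: split at 3 digits → 000° and 45.687′; 0 + 45.687/60 = 0.761450
  E → positive
Point 4:
  φ: degrees = first 2 digits = 24, minutes = 1.2569; 24 + 1.2569/60 = 24.020948
  N ⇒ keep positive
  Lon: degrees = first 3 digits = 112, minutes = 24.9962; 112 + 24.9962/60 = 112.416603
  E ⇒ keep positive
Point 5:
  Lat: degrees = first 2 digits = 89, minutes = 3.9379; 89 + 3.9379/60 = 89.065632
  hemisphere S, so the sign is −
  Lon: split at 3 digits → 169° and 45.56574′; 169 + 45.56574/60 = 169.759429
  E → positive
Point 6:
  Lat: degrees = first 2 digits = 66, minutes = 1.3759; 66 + 1.3759/60 = 66.022932
  S → negative
  λ: split at 3 digits → 161° and 23.2103′; 161 + 23.2103/60 = 161.386838
  E → positive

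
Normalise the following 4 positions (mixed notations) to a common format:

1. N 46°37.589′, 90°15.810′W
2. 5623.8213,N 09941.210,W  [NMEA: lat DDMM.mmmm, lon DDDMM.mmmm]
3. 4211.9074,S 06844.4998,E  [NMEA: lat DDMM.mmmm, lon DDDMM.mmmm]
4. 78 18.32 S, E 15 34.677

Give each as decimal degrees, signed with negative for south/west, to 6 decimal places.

1. 46.626483, -90.263500
2. 56.397022, -99.686833
3. -42.198457, 68.741663
4. -78.305333, 15.577950

Point 1:
  Latitude: 46 + 37.589/60 = 46.6264833
  N ⇒ keep positive
  Longitude: 90 + 15.81/60 = 90.2635000
  W ⇒ negate
Point 2:
  Latitude: split at 2 digits → 56° and 23.8213′; 56 + 23.8213/60 = 56.3970217
  N → positive
  Lon: degrees = first 3 digits = 99, minutes = 41.21; 99 + 41.21/60 = 99.6868333
  W ⇒ negate
Point 3:
  Latitude: split at 2 digits → 42° and 11.9074′; 42 + 11.9074/60 = 42.1984567
  S → negative
  λ: degrees = first 3 digits = 68, minutes = 44.4998; 68 + 44.4998/60 = 68.7416633
  E ⇒ keep positive
Point 4:
  Latitude: 18.32′ = 0.305333°; total 78.3053333
  S → negative
  Lon: 15 + 34.677/60 = 15.5779500
  E ⇒ keep positive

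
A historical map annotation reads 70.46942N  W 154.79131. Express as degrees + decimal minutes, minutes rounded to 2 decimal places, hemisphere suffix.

70° 28.17′ N, 154° 47.48′ W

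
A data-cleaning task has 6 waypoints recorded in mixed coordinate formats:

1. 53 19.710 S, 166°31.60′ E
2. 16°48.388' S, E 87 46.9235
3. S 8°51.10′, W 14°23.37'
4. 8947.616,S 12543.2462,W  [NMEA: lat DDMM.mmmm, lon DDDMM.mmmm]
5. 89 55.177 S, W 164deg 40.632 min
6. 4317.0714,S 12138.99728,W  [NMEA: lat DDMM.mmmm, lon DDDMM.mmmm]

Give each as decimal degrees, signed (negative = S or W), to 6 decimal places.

1. -53.328500, 166.526667
2. -16.806467, 87.782058
3. -8.851667, -14.389500
4. -89.793600, -125.720770
5. -89.919617, -164.677200
6. -43.284523, -121.649955

Point 1:
  φ: 19.71′ = 0.328500°; total 53.3285000
  S → negative
  λ: 31.6′ = 0.526667°; total 166.5266667
  E ⇒ keep positive
Point 2:
  Latitude: 16 + 48.388/60 = 16.8064667
  hemisphere S, so the sign is −
  λ: 46.9235′ = 0.782058°; total 87.7820583
  E ⇒ keep positive
Point 3:
  Lat: 8 + 51.1/60 = 8.8516667
  S ⇒ negate
  Longitude: 14 + 23.37/60 = 14.3895000
  hemisphere W, so the sign is −
Point 4:
  φ: degrees = first 2 digits = 89, minutes = 47.616; 89 + 47.616/60 = 89.7936000
  hemisphere S, so the sign is −
  λ: degrees = first 3 digits = 125, minutes = 43.2462; 125 + 43.2462/60 = 125.7207700
  W ⇒ negate
Point 5:
  φ: 55.177′ = 0.919617°; total 89.9196167
  S ⇒ negate
  λ: 164 + 40.632/60 = 164.6772000
  W ⇒ negate
Point 6:
  Latitude: split at 2 digits → 43° and 17.0714′; 43 + 17.0714/60 = 43.2845233
  S → negative
  Longitude: split at 3 digits → 121° and 38.99728′; 121 + 38.99728/60 = 121.6499547
  hemisphere W, so the sign is −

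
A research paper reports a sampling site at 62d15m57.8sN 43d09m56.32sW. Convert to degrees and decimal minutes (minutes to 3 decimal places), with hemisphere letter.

Lat: seconds/60 = 0.96333; minutes = 15 + 0.96333 = 15.96333
Longitude: seconds/60 = 0.93867; minutes = 9 + 0.93867 = 9.93867

62° 15.963′ N, 43° 9.939′ W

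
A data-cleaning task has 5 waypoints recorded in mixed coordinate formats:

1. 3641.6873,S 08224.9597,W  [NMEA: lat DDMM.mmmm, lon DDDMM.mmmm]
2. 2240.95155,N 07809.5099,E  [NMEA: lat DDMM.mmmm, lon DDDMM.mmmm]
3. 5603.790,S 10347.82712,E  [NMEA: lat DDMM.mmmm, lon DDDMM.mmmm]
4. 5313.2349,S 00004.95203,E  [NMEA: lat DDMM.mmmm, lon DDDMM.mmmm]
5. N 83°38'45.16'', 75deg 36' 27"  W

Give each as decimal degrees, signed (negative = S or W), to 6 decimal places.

Point 1:
  Lat: degrees = first 2 digits = 36, minutes = 41.6873; 36 + 41.6873/60 = 36.6947883
  S ⇒ negate
  Longitude: split at 3 digits → 082° and 24.9597′; 82 + 24.9597/60 = 82.4159950
  hemisphere W, so the sign is −
Point 2:
  Lat: degrees = first 2 digits = 22, minutes = 40.95155; 22 + 40.95155/60 = 22.6825258
  N ⇒ keep positive
  λ: split at 3 digits → 078° and 9.5099′; 78 + 9.5099/60 = 78.1584983
  E → positive
Point 3:
  Lat: degrees = first 2 digits = 56, minutes = 3.79; 56 + 3.79/60 = 56.0631667
  hemisphere S, so the sign is −
  Longitude: degrees = first 3 digits = 103, minutes = 47.82712; 103 + 47.82712/60 = 103.7971187
  E ⇒ keep positive
Point 4:
  Latitude: degrees = first 2 digits = 53, minutes = 13.2349; 53 + 13.2349/60 = 53.2205817
  S ⇒ negate
  Longitude: split at 3 digits → 000° and 4.95203′; 0 + 4.95203/60 = 0.0825338
  E → positive
Point 5:
  Lat: 83 + 38/60 + 45.16/3600 = 83.6458778
  N ⇒ keep positive
  Lon: 36′ + 27″ = 36.45000′; 75 + 36.45000/60 = 75.6075000
  W ⇒ negate

1. -36.694788, -82.415995
2. 22.682526, 78.158498
3. -56.063167, 103.797119
4. -53.220582, 0.082534
5. 83.645878, -75.607500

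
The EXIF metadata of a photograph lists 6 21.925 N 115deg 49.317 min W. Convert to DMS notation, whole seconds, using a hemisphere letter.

φ: 21.92500′ → 21′ and 0.92500 × 60 = 55.50″
Lon: 49.31700′ → 49′ and 0.31700 × 60 = 19.02″

6°21′56″ N, 115°49′19″ W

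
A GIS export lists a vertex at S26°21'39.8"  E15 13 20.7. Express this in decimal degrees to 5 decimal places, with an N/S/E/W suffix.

Lat: 26 + 21/60 + 39.8/3600 = 26.361056
Longitude: 15° + 13/60 + 20.7/3600 = 15 + 0.216667 + 0.005750 = 15.222417

26.36106° S, 15.22242° E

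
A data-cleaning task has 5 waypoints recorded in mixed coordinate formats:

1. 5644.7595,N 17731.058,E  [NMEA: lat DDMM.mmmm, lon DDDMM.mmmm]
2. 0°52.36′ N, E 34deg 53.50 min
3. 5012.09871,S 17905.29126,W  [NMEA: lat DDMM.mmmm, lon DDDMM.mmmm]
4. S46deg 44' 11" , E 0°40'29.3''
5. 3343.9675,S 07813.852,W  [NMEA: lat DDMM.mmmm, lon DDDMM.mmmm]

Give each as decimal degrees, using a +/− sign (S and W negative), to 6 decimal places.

1. 56.745992, 177.517633
2. 0.872667, 34.891667
3. -50.201645, -179.088188
4. -46.736389, 0.674806
5. -33.732792, -78.230867

Point 1:
  Latitude: split at 2 digits → 56° and 44.7595′; 56 + 44.7595/60 = 56.7459917
  N ⇒ keep positive
  Longitude: degrees = first 3 digits = 177, minutes = 31.058; 177 + 31.058/60 = 177.5176333
  E ⇒ keep positive
Point 2:
  φ: 0 + 52.36/60 = 0.8726667
  N → positive
  Longitude: 53.5′ = 0.891667°; total 34.8916667
  E → positive
Point 3:
  φ: split at 2 digits → 50° and 12.09871′; 50 + 12.09871/60 = 50.2016452
  S → negative
  Lon: split at 3 digits → 179° and 5.29126′; 179 + 5.29126/60 = 179.0881877
  W ⇒ negate
Point 4:
  φ: 46 + 44/60 + 11/3600 = 46.7363889
  S → negative
  λ: 0 + 40/60 + 29.3/3600 = 0.6748056
  E → positive
Point 5:
  Lat: degrees = first 2 digits = 33, minutes = 43.9675; 33 + 43.9675/60 = 33.7327917
  S ⇒ negate
  Lon: split at 3 digits → 078° and 13.852′; 78 + 13.852/60 = 78.2308667
  hemisphere W, so the sign is −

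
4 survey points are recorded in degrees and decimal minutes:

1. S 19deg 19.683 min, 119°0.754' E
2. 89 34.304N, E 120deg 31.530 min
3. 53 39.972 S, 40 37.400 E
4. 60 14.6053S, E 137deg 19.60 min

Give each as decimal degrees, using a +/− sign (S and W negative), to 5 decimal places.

1. -19.32805, 119.01257
2. 89.57173, 120.52550
3. -53.66620, 40.62333
4. -60.24342, 137.32667

Point 1:
  Lat: 19.683′ = 0.328050°; total 19.328050
  S → negative
  λ: 0.754′ = 0.012567°; total 119.012567
  E → positive
Point 2:
  Latitude: 34.304′ = 0.571733°; total 89.571733
  N → positive
  Lon: 120 + 31.53/60 = 120.525500
  E → positive
Point 3:
  Latitude: 53 + 39.972/60 = 53.666200
  S → negative
  Longitude: 37.4′ = 0.623333°; total 40.623333
  E → positive
Point 4:
  φ: 60 + 14.6053/60 = 60.243422
  hemisphere S, so the sign is −
  Longitude: 137 + 19.6/60 = 137.326667
  E → positive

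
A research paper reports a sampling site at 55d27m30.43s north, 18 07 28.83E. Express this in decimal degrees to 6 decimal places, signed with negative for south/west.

Latitude: 27′ + 30.43″ = 27.50717′; 55 + 27.50717/60 = 55.4584528
N → positive
λ: 18° + 7/60 + 28.83/3600 = 18 + 0.116667 + 0.008008 = 18.1246750
E → positive

55.458453, 18.124675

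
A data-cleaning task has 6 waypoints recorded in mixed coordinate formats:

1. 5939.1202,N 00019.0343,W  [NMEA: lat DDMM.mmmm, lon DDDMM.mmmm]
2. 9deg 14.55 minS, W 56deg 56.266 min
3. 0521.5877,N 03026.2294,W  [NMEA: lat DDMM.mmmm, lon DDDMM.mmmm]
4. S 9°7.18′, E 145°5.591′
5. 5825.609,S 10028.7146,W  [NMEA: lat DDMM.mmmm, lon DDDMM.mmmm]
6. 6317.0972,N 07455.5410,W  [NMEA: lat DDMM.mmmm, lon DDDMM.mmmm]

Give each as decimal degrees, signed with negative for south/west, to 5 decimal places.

1. 59.65200, -0.31724
2. -9.24250, -56.93777
3. 5.35980, -30.43716
4. -9.11967, 145.09318
5. -58.42682, -100.47858
6. 63.28495, -74.92568

Point 1:
  Lat: degrees = first 2 digits = 59, minutes = 39.1202; 59 + 39.1202/60 = 59.652003
  N ⇒ keep positive
  λ: degrees = first 3 digits = 0, minutes = 19.0343; 0 + 19.0343/60 = 0.317238
  hemisphere W, so the sign is −
Point 2:
  φ: 14.55′ = 0.242500°; total 9.242500
  hemisphere S, so the sign is −
  Longitude: 56.266′ = 0.937767°; total 56.937767
  W → negative
Point 3:
  φ: degrees = first 2 digits = 5, minutes = 21.5877; 5 + 21.5877/60 = 5.359795
  N ⇒ keep positive
  Lon: split at 3 digits → 030° and 26.2294′; 30 + 26.2294/60 = 30.437157
  W ⇒ negate
Point 4:
  Lat: 9 + 7.18/60 = 9.119667
  S → negative
  Lon: 145 + 5.591/60 = 145.093183
  E → positive
Point 5:
  Lat: degrees = first 2 digits = 58, minutes = 25.609; 58 + 25.609/60 = 58.426817
  hemisphere S, so the sign is −
  Lon: degrees = first 3 digits = 100, minutes = 28.7146; 100 + 28.7146/60 = 100.478577
  hemisphere W, so the sign is −
Point 6:
  φ: split at 2 digits → 63° and 17.0972′; 63 + 17.0972/60 = 63.284953
  N → positive
  Longitude: split at 3 digits → 074° and 55.541′; 74 + 55.541/60 = 74.925683
  W ⇒ negate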